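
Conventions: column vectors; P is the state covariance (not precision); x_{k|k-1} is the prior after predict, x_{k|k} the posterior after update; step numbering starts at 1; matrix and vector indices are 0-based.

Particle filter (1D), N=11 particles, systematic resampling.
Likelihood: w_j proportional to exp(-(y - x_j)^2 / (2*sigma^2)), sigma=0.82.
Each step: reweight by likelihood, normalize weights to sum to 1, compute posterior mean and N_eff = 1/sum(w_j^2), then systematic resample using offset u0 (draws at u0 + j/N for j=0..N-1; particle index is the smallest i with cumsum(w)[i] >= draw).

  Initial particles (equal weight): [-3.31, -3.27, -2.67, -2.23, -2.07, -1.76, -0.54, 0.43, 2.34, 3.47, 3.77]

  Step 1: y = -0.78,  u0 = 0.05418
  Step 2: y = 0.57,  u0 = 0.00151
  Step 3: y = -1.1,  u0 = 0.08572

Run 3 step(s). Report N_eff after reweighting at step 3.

N_eff = 7.5674

step 1: w=[0.0036, 0.0042, 0.0296, 0.0882, 0.1222, 0.2063, 0.4037, 0.1418, 0.0003, 0.0000, 0.0000]  mean=-1.0738  Neff=4.0116  idx=[3, 4, 4, 5, 5, 6, 6, 6, 6, 7, 7]
step 2: w=[0.0008, 0.0016, 0.0016, 0.0049, 0.0049, 0.1105, 0.1105, 0.1105, 0.1105, 0.2722, 0.2722]  mean=-0.0300  Neff=5.0745  idx=[1, 5, 6, 7, 8, 9, 9, 9, 10, 10, 10]
step 3: w=[0.1053, 0.1679, 0.1679, 0.1679, 0.1679, 0.0372, 0.0372, 0.0372, 0.0372, 0.0372, 0.0372]  mean=-0.4847  Neff=7.5674  idx=[0, 1, 1, 2, 3, 3, 4, 4, 5, 8, 10]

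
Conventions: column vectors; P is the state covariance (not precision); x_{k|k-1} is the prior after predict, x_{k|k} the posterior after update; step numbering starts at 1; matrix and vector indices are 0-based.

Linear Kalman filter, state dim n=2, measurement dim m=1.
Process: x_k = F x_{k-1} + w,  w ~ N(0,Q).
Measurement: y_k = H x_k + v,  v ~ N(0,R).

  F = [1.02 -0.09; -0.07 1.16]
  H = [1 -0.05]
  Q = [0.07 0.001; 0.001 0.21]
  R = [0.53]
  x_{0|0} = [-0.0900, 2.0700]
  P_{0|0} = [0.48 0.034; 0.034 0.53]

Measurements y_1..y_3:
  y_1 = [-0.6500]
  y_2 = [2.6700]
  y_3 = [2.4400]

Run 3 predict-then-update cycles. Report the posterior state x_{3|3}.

step 1: x^-=[-0.2781, 2.4075]  P^-=[0.5674 -0.0482; -0.0482 0.9200]  S=[1.1046]  K=[0.5159; -0.0852]  nu=[-0.2515]  x^+=[-0.4079, 2.4289]  P^+=[0.2735 0.0004; 0.0004 0.9120]
step 2: x^-=[-0.6346, 2.8461]  P^-=[0.3618 -0.1132; -0.1132 1.4384]  S=[0.9067]  K=[0.4053; -0.2042]  nu=[3.4469]  x^+=[0.7623, 2.1422]  P^+=[0.2129 -0.0382; -0.0382 1.4006]
step 3: x^-=[0.5848, 2.4316]  P^-=[0.3098 -0.2059; -0.2059 2.1019]  S=[0.8657]  K=[0.3698; -0.3592]  nu=[1.9768]  x^+=[1.3158, 1.7216]  P^+=[0.1915 -0.0909; -0.0909 1.9902]

x_post = [1.3158, 1.7216]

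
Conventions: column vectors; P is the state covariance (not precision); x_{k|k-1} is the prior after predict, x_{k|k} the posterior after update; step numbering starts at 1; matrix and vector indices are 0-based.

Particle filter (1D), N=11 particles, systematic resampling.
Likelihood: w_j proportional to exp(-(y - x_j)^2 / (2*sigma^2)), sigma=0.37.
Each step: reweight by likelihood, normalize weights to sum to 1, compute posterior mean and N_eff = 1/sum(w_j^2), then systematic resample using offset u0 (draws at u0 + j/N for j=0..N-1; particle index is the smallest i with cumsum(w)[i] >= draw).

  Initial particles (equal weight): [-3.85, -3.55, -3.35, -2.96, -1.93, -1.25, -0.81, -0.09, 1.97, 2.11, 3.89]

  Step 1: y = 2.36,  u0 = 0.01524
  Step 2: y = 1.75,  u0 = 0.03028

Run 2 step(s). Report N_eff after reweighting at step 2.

step 1: w=[0.0000, 0.0000, 0.0000, 0.0000, 0.0000, 0.0000, 0.0000, 0.0000, 0.4189, 0.5810, 0.0001]  mean=2.0516  Neff=1.9493  idx=[8, 8, 8, 8, 8, 9, 9, 9, 9, 9, 9]
step 2: w=[0.1057, 0.1057, 0.1057, 0.1057, 0.1057, 0.0786, 0.0786, 0.0786, 0.0786, 0.0786, 0.0786]  mean=2.0360  Neff=10.7624  idx=[0, 1, 2, 2, 3, 4, 5, 6, 7, 9, 10]

N_eff = 10.7624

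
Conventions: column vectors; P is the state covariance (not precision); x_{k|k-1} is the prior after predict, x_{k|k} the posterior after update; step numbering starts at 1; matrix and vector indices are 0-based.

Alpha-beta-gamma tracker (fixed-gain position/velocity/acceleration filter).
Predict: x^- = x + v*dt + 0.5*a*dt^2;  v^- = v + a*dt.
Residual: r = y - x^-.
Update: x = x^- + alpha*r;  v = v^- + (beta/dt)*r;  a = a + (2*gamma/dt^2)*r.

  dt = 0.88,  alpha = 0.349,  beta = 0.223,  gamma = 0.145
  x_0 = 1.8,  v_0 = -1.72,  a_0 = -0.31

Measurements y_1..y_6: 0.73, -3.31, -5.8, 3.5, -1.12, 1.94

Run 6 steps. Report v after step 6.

v_post = 6.4126

step 1: x_pred=0.1664  r=0.5636  x^+=0.3631  v^+=-1.8500  a^+=-0.0989
step 2: x_pred=-1.3032  r=-2.0068  x^+=-2.0036  v^+=-2.4456  a^+=-0.8504
step 3: x_pred=-4.4850  r=-1.3150  x^+=-4.9439  v^+=-3.5272  a^+=-1.3429
step 4: x_pred=-8.5678  r=12.0678  x^+=-4.3561  v^+=-1.6509  a^+=3.1763
step 5: x_pred=-4.5790  r=3.4590  x^+=-3.3718  v^+=2.0208  a^+=4.4717
step 6: x_pred=0.1379  r=1.8021  x^+=0.7669  v^+=6.4126  a^+=5.1465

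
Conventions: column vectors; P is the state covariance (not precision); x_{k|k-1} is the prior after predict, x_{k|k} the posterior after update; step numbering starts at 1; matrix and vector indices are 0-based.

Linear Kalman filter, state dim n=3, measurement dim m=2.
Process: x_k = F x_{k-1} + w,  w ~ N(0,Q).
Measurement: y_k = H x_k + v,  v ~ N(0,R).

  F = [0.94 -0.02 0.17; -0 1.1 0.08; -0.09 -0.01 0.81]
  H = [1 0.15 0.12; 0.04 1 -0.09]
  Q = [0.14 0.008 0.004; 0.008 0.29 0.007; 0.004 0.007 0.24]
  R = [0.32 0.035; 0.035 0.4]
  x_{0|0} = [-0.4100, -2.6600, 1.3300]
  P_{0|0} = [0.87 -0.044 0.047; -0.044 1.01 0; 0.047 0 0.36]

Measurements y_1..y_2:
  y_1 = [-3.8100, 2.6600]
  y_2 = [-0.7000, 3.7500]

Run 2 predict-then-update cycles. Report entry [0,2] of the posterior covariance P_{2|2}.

step 1: x^-=[-0.1061, -2.8196, 1.1408]  P^-=[0.9362 -0.0513 0.0156; -0.0513 1.5144 0.0232; 0.0156 0.0232 0.4764]  S=[1.2863 0.2440; 0.2440 1.9114]  K=[0.7428 -0.1028; -0.0113 0.7916; 0.0627 -0.0180]  nu=[-3.4179, 5.5865]  x^+=[-3.2192, 1.6411, 0.8263]  P^+=[0.2436 -0.0287 -0.0430; -0.0287 0.3209 0.0391; -0.0430 0.0391 0.4713]
step 2: x^-=[-2.9183, 1.8714, 0.9426]  P^-=[0.3560 -0.0183 0.0158; -0.0183 0.6882 0.0720; 0.0158 0.0720 0.5568]  S=[0.7004 0.1343; 0.1343 1.0787]  K=[0.5205 -0.0699; 0.0128 0.6297; 0.1325 0.0044]  nu=[1.8245, 2.0802]  x^+=[-2.1141, 3.2046, 1.1936]  P^+=[0.1708 -0.0194 -0.0313; -0.0194 0.2582 0.0566; -0.0313 0.0566 0.5443]

P_post[0,2] = -0.0313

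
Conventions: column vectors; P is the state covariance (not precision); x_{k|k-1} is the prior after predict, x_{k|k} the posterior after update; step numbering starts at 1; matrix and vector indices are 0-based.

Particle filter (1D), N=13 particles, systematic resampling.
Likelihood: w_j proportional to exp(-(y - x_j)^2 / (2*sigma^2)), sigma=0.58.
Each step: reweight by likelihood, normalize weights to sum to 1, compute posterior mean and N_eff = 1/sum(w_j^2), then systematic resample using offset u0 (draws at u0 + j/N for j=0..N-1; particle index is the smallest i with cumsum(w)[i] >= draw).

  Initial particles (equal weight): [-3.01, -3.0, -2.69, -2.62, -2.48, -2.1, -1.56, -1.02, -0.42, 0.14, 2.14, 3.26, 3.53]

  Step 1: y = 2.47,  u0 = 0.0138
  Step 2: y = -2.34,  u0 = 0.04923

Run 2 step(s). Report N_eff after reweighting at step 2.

N_eff = 8.0000

step 1: w=[0.0000, 0.0000, 0.0000, 0.0000, 0.0000, 0.0000, 0.0000, 0.0000, 0.0000, 0.0002, 0.5929, 0.2757, 0.1312]  mean=2.6307  Neff=2.2486  idx=[10, 10, 10, 10, 10, 10, 10, 10, 11, 11, 11, 11, 12]
step 2: w=[0.1250, 0.1250, 0.1250, 0.1250, 0.1250, 0.1250, 0.1250, 0.1250, 0.0000, 0.0000, 0.0000, 0.0000, 0.0000]  mean=2.1400  Neff=8.0000  idx=[0, 1, 1, 2, 2, 3, 4, 4, 5, 5, 6, 7, 7]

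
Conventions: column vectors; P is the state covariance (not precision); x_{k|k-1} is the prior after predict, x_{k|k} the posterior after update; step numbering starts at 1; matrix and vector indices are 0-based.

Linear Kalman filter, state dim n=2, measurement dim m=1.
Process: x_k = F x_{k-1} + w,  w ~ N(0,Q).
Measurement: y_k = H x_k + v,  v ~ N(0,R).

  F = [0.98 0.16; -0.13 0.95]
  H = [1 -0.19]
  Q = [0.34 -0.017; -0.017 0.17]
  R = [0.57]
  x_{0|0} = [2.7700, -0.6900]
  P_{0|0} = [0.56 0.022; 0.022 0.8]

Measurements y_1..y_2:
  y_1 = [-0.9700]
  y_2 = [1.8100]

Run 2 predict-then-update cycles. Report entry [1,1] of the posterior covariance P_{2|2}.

step 1: x^-=[2.6042, -1.0156]  P^-=[0.9052 0.0533; 0.0533 0.8960]  S=[1.4873]  K=[0.6018; -0.0786]  nu=[-3.7672]  x^+=[0.3371, -0.7193]  P^+=[0.3665 0.1237; 0.1237 0.8868]
step 2: x^-=[0.2152, -0.7272]  P^-=[0.7535 0.1837; 0.1837 0.9460]  S=[1.2879]  K=[0.5580; 0.0030]  nu=[1.4566]  x^+=[1.0280, -0.7228]  P^+=[0.3525 0.1815; 0.1815 0.9460]

P_post[1,1] = 0.9460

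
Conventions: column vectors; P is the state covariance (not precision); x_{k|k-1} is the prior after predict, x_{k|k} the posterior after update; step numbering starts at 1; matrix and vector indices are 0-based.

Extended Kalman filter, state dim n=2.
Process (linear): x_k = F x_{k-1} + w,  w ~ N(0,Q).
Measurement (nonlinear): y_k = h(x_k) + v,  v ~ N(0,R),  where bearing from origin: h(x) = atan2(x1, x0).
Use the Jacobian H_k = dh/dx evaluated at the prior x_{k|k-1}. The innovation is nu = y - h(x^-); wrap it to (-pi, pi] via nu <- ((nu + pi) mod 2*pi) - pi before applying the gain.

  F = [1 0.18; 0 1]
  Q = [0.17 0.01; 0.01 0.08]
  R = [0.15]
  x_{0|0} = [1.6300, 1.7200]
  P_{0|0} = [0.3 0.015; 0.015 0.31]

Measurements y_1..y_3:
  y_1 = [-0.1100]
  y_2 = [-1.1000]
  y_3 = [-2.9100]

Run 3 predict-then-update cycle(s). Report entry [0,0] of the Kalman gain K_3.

step 1: x^-=[1.9396, 1.7200]  P^-=[0.4854 0.0808; 0.0808 0.3900]  H_jac=[-0.2559 0.2886]  S=[0.2023]  K=[-0.4988; 0.4541]  nu=[-0.8355]  x^+=[2.3563, 1.3406]  P^+=[0.4351 0.1266; 0.1266 0.3483]
step 2: x^-=[2.5976, 1.3406]  P^-=[0.6620 0.1993; 0.1993 0.4283]  H_jac=[-0.1569 0.3040]  S=[0.1869]  K=[-0.2316; 0.5294]  nu=[-1.5764]  x^+=[2.9627, 0.5061]  P^+=[0.6520 0.2222; 0.2222 0.3759]
step 3: x^-=[3.0537, 0.5061]  P^-=[0.9141 0.2999; 0.2999 0.4559]  H_jac=[-0.0528 0.3187]  S=[0.1888]  K=[0.2505; 0.6859]  nu=[-3.0742]  x^+=[2.2835, -1.6024]  P^+=[0.9023 0.2674; 0.2674 0.3671]

K[0,0] = 0.2505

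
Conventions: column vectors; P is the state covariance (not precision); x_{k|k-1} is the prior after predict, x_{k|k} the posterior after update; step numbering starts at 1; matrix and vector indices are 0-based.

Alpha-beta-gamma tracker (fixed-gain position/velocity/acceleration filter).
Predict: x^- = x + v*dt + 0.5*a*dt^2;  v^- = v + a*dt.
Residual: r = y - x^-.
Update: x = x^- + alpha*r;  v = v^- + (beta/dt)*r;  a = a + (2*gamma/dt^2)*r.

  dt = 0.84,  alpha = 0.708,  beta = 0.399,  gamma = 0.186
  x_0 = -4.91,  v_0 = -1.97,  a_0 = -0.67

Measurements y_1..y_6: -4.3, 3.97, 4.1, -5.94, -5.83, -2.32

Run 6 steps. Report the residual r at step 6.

step 1: x_pred=-6.8012  r=2.5012  x^+=-5.0303  v^+=-1.3447  a^+=0.6486
step 2: x_pred=-5.9311  r=9.9011  x^+=1.0789  v^+=3.9031  a^+=5.8686
step 3: x_pred=6.4280  r=-2.3280  x^+=4.7798  v^+=7.7270  a^+=4.6413
step 4: x_pred=12.9079  r=-18.8479  x^+=-0.4364  v^+=2.6729  a^+=-5.2955
step 5: x_pred=-0.0594  r=-5.7706  x^+=-4.1450  v^+=-4.5163  a^+=-8.3378
step 6: x_pred=-10.8803  r=8.5603  x^+=-4.8196  v^+=-7.4540  a^+=-3.8247

resid = 8.5603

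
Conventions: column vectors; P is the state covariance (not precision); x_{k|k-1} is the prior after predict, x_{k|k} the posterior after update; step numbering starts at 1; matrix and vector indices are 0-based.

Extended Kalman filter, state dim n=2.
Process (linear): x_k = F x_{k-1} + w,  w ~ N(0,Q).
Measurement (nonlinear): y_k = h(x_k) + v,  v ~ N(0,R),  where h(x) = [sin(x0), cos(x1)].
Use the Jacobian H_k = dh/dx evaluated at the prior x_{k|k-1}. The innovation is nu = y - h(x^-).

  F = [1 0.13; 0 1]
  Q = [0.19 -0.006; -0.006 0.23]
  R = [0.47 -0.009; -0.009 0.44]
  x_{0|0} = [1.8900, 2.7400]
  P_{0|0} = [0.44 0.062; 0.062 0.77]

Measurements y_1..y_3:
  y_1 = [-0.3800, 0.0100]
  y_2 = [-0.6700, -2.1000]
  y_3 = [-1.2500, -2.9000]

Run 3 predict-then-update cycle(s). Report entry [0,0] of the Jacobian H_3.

step 1: x^-=[2.2462, 2.7400]  P^-=[0.6591 0.1561; 0.1561 1.0000]  H_jac=[-0.6252 0.0000; 0.0000 -0.3909]  S=[0.7276 0.0291; 0.0291 0.5928]  K=[-0.5633 -0.0752; -0.1079 -0.6541]  nu=[-1.1605, 0.9304]  x^+=[2.8299, 2.2566]  P^+=[0.4224 0.0717; 0.0717 0.7338]
step 2: x^-=[3.1233, 2.2566]  P^-=[0.6434 0.1611; 0.1611 0.9638]  H_jac=[-0.9998 0.0000; 0.0000 -0.7739]  S=[1.1132 0.1157; 0.1157 1.0172]  K=[-0.5719 -0.0575; -0.0693 -0.7254]  nu=[-0.6883, -1.4667]  x^+=[3.6013, 3.3682]  P^+=[0.2683 0.0261; 0.0261 0.4116]
step 3: x^-=[4.0392, 3.3682]  P^-=[0.4721 0.0736; 0.0736 0.6416]  H_jac=[-0.6235 0.0000; 0.0000 0.2247]  S=[0.6535 -0.0193; -0.0193 0.4724]  K=[-0.4499 0.0166; -0.0612 0.3027]  nu=[-0.4682, -1.9256]  x^+=[4.2178, 2.8141]  P^+=[0.3394 0.0505; 0.0505 0.5952]

H_jac[0,0] = -0.6235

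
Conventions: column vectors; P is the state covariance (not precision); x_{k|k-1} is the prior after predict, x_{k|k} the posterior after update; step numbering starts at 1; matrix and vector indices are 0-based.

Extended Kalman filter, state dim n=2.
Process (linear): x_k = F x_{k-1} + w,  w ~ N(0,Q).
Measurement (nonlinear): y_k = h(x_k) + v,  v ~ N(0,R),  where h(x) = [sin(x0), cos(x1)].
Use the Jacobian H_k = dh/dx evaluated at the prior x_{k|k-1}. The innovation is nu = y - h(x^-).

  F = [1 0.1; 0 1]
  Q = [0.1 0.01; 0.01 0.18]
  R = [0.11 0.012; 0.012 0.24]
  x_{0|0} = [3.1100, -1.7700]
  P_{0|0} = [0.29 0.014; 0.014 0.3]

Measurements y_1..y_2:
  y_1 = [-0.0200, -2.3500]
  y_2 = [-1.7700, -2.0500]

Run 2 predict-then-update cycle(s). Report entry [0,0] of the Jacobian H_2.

H_jac[0,0] = -0.9152

step 1: x^-=[2.9330, -1.7700]  P^-=[0.3958 0.0540; 0.0540 0.4800]  H_jac=[-0.9783 0.0000; 0.0000 0.9802]  S=[0.4888 -0.0398; -0.0398 0.7012]  K=[-0.7896 0.0307; -0.0537 0.6680]  nu=[-0.2271, -2.1521]  x^+=[3.0463, -3.1953]  P^+=[0.0884 -0.0022; -0.0022 0.1629]
step 2: x^-=[2.7267, -3.1953]  P^-=[0.1896 0.0241; 0.0241 0.3429]  H_jac=[-0.9152 0.0000; 0.0000 -0.0537]  S=[0.2688 0.0132; 0.0132 0.2410]  K=[-0.6470 0.0300; -0.0786 -0.0721]  nu=[-2.1730, -1.0514]  x^+=[4.1012, -2.9486]  P^+=[0.0774 0.0104; 0.0104 0.3398]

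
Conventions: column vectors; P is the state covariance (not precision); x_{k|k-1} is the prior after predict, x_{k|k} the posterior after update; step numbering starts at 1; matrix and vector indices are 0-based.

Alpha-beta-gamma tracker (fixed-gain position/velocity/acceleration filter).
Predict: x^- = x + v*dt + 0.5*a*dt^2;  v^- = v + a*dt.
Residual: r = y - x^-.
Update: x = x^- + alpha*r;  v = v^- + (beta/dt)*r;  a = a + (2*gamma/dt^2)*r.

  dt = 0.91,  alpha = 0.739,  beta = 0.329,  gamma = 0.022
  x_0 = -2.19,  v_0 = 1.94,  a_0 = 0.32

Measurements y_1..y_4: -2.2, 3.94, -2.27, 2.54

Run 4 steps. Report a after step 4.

step 1: x_pred=-0.2921  r=-1.9079  x^+=-1.7020  v^+=1.5414  a^+=0.2186
step 2: x_pred=-0.2088  r=4.1488  x^+=2.8572  v^+=3.2403  a^+=0.4391
step 3: x_pred=5.9877  r=-8.2577  x^+=-0.1148  v^+=0.6544  a^+=0.0003
step 4: x_pred=0.4809  r=2.0591  x^+=2.0026  v^+=1.3991  a^+=0.1097

a_post = 0.1097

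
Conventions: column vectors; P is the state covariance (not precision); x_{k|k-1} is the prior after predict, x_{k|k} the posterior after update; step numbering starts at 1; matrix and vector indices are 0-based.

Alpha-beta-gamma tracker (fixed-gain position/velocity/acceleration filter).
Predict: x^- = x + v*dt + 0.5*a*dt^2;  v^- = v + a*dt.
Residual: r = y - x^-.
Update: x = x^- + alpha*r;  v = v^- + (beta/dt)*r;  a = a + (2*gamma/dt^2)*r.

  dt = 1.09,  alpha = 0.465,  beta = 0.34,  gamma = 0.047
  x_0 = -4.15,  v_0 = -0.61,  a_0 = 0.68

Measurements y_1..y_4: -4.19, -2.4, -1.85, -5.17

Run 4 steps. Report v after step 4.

v_post = 0.8366

step 1: x_pred=-4.4109  r=0.2209  x^+=-4.3082  v^+=0.2001  a^+=0.6975
step 2: x_pred=-3.6757  r=1.2757  x^+=-3.0825  v^+=1.3583  a^+=0.7984
step 3: x_pred=-1.1277  r=-0.7223  x^+=-1.4636  v^+=2.0033  a^+=0.7413
step 4: x_pred=1.1604  r=-6.3304  x^+=-1.7833  v^+=0.8366  a^+=0.2404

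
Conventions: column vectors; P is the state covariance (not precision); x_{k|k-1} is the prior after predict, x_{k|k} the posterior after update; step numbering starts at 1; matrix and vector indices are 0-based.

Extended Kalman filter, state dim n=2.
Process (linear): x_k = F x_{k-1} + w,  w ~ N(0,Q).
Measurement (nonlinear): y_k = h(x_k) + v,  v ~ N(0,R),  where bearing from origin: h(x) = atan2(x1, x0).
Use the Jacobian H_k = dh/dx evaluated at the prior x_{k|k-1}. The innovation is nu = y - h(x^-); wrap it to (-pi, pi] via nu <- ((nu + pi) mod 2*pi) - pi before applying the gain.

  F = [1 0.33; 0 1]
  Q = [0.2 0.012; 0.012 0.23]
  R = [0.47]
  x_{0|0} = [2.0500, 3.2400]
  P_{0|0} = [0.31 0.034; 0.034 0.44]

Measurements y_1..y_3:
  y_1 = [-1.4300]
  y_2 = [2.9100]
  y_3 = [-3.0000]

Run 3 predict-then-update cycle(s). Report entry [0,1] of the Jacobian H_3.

step 1: x^-=[3.1192, 3.2400]  P^-=[0.5804 0.1912; 0.1912 0.6700]  H_jac=[-0.1602 0.1542]  S=[0.4914]  K=[-0.1292; 0.1479]  nu=[-2.2344]  x^+=[3.4078, 2.9094]  P^+=[0.5722 0.2006; 0.2006 0.6592]
step 2: x^-=[4.3680, 2.9094]  P^-=[0.9763 0.4301; 0.4301 0.8892]  H_jac=[-0.1056 0.1586]  S=[0.4888]  K=[-0.0714; 0.1955]  nu=[2.3224]  x^+=[4.2021, 3.3635]  P^+=[0.9738 0.4370; 0.4370 0.8706]
step 3: x^-=[5.3120, 3.3635]  P^-=[1.5570 0.7363; 0.7363 1.1006]  H_jac=[-0.0851 0.1344]  S=[0.4843]  K=[-0.0693; 0.1760]  nu=[2.7187]  x^+=[5.1237, 3.8421]  P^+=[1.5547 0.7422; 0.7422 1.0856]

H_jac[0,1] = 0.1344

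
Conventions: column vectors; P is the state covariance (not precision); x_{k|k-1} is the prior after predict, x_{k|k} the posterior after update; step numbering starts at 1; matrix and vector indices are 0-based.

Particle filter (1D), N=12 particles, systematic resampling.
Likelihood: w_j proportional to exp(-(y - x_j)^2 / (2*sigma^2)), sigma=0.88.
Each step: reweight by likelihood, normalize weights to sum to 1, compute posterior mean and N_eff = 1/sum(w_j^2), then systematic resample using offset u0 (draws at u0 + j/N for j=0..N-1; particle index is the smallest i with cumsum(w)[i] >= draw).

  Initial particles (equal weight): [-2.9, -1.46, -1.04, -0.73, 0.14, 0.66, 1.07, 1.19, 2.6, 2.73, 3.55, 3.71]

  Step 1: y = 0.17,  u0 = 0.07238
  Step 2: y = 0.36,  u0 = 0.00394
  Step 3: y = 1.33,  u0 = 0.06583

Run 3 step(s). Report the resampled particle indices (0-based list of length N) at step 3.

step 1: w=[0.0005, 0.0432, 0.0934, 0.1425, 0.2402, 0.2058, 0.1425, 0.1228, 0.0053, 0.0035, 0.0002, 0.0001]  mean=0.2263  Neff=6.0102  idx=[2, 3, 3, 4, 4, 4, 5, 5, 6, 6, 7, 7]
step 2: w=[0.0323, 0.0532, 0.0532, 0.1110, 0.1110, 0.1110, 0.1081, 0.1081, 0.0827, 0.0827, 0.0734, 0.0734]  mean=0.4297  Neff=10.9323  idx=[0, 2, 3, 4, 4, 5, 6, 7, 7, 8, 9, 10]
step 3: w=[0.0039, 0.0094, 0.0586, 0.0586, 0.0586, 0.0586, 0.1094, 0.1094, 0.1094, 0.1399, 0.1399, 0.1443]  mean=0.7097  Neff=9.1143  idx=[2, 4, 5, 6, 7, 8, 8, 9, 10, 10, 11, 11]

resampled_idx = [2, 4, 5, 6, 7, 8, 8, 9, 10, 10, 11, 11]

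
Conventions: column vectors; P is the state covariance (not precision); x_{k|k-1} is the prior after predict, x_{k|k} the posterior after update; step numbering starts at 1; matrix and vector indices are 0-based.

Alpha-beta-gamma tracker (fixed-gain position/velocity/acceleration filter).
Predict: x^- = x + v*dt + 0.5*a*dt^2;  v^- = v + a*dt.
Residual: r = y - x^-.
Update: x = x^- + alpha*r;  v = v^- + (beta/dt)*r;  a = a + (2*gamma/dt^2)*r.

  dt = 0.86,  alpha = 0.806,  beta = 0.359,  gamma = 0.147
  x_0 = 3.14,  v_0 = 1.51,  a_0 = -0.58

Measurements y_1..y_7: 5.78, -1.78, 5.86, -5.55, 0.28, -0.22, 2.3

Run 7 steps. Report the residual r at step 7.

resid = 3.8795

step 1: x_pred=4.2241  r=1.5559  x^+=5.4782  v^+=1.6607  a^+=0.0385
step 2: x_pred=6.9206  r=-8.7006  x^+=-0.0921  v^+=-1.9382  a^+=-3.4201
step 3: x_pred=-3.0237  r=8.8837  x^+=4.1366  v^+=-1.1711  a^+=0.1113
step 4: x_pred=3.1706  r=-8.7206  x^+=-3.8582  v^+=-4.7157  a^+=-3.3553
step 5: x_pred=-9.1545  r=9.4345  x^+=-1.5503  v^+=-3.6629  a^+=0.3951
step 6: x_pred=-4.5543  r=4.3343  x^+=-1.0609  v^+=-1.5138  a^+=2.1180
step 7: x_pred=-1.5795  r=3.8795  x^+=1.5474  v^+=1.9271  a^+=3.6601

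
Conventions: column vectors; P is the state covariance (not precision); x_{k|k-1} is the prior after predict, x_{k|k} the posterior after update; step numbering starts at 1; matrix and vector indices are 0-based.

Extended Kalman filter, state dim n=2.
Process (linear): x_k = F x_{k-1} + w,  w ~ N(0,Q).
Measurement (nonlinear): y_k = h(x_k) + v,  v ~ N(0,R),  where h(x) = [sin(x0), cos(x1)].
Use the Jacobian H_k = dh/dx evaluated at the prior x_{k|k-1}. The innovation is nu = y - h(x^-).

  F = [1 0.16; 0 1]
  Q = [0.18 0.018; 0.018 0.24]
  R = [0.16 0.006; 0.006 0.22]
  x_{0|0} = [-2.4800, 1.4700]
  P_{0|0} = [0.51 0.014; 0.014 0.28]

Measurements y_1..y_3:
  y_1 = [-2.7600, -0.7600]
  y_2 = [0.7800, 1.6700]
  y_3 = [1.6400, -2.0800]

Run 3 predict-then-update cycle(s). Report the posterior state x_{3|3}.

x_post = [1.4870, 2.6957]

step 1: x^-=[-2.2448, 1.4700]  P^-=[0.7016 0.0768; 0.0768 0.5200]  H_jac=[-0.6241 0.0000; 0.0000 -0.9949]  S=[0.4333 0.0537; 0.0537 0.7347]  K=[-1.0069 -0.0304; -0.0236 -0.7024]  nu=[-1.9787, -0.8606]  x^+=[-0.2264, 2.1212]  P^+=[0.2584 0.0128; 0.0128 0.1555]
step 2: x^-=[0.1130, 2.1212]  P^-=[0.4465 0.0557; 0.0557 0.3955]  H_jac=[0.9936 0.0000; 0.0000 -0.8523]  S=[0.6008 -0.0411; -0.0411 0.5073]  K=[0.7361 -0.0338; 0.0468 -0.6606]  nu=[0.6672, 2.1930]  x^+=[0.5300, 0.7036]  P^+=[0.1183 0.0036; 0.0036 0.1702]
step 3: x^-=[0.6425, 0.7036]  P^-=[0.3038 0.0488; 0.0488 0.4102]  H_jac=[0.8006 0.0000; 0.0000 -0.6470]  S=[0.3547 -0.0193; -0.0193 0.3917]  K=[0.6831 -0.0470; 0.0735 -0.6739]  nu=[1.0408, -2.8425]  x^+=[1.4870, 2.6957]  P^+=[0.1362 0.0096; 0.0096 0.2285]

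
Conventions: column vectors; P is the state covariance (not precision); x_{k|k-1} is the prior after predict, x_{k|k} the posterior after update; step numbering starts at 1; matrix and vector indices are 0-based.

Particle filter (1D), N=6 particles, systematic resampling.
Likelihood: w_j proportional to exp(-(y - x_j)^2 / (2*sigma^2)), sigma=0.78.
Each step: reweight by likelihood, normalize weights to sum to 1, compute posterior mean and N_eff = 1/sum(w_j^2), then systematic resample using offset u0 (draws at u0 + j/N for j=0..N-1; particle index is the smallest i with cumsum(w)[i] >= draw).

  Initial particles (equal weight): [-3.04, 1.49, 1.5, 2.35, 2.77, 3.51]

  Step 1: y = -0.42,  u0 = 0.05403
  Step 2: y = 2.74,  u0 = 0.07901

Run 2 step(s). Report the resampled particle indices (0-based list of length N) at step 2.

resampled_idx = [0, 1, 2, 3, 4, 5]

step 1: w=[0.0342, 0.4804, 0.4655, 0.0176, 0.0022, 0.0000]  mean=1.3579  Neff=2.2271  idx=[1, 1, 1, 2, 2, 2]
step 2: w=[0.1650, 0.1650, 0.1650, 0.1684, 0.1684, 0.1684]  mean=1.4951  Neff=5.9994  idx=[0, 1, 2, 3, 4, 5]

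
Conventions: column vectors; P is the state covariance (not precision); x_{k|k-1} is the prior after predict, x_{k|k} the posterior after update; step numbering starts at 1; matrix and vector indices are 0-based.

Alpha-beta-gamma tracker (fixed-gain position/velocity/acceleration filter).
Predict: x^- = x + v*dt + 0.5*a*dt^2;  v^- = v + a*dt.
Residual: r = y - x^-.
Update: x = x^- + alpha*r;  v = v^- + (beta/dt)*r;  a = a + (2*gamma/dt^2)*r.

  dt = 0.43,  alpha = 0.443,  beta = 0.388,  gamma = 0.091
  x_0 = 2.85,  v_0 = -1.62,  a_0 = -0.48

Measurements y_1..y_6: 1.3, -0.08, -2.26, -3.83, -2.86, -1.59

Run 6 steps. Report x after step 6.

step 1: x_pred=2.1090  r=-0.8090  x^+=1.7506  v^+=-2.5564  a^+=-1.2763
step 2: x_pred=0.5334  r=-0.6134  x^+=0.2617  v^+=-3.6587  a^+=-1.8801
step 3: x_pred=-1.4854  r=-0.7746  x^+=-1.8285  v^+=-5.1661  a^+=-2.6425
step 4: x_pred=-4.2943  r=0.4643  x^+=-4.0886  v^+=-5.8834  a^+=-2.1856
step 5: x_pred=-6.8205  r=3.9605  x^+=-5.0660  v^+=-3.2495  a^+=1.7129
step 6: x_pred=-6.3050  r=4.7150  x^+=-4.2162  v^+=1.7414  a^+=6.3539

x_post = -4.2162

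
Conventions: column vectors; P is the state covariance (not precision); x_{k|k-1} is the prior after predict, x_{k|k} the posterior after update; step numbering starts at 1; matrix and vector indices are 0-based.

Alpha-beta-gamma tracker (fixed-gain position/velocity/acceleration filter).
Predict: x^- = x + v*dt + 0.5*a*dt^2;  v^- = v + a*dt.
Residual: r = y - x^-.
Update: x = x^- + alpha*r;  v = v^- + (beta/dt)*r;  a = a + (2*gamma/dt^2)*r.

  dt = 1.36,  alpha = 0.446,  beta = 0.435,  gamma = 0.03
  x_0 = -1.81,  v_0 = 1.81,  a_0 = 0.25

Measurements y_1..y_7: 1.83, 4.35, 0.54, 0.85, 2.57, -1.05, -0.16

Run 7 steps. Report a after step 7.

a_post = -0.1031

step 1: x_pred=0.8828  r=0.9472  x^+=1.3053  v^+=2.4530  a^+=0.2807
step 2: x_pred=4.9009  r=-0.5509  x^+=4.6552  v^+=2.6585  a^+=0.2629
step 3: x_pred=8.5139  r=-7.9739  x^+=4.9575  v^+=0.4656  a^+=0.0042
step 4: x_pred=5.5946  r=-4.7446  x^+=3.4785  v^+=-1.0463  a^+=-0.1497
step 5: x_pred=1.9170  r=0.6530  x^+=2.2083  v^+=-1.0411  a^+=-0.1285
step 6: x_pred=0.6735  r=-1.7235  x^+=-0.0952  v^+=-1.7672  a^+=-0.1845
step 7: x_pred=-2.6691  r=2.5091  x^+=-1.5501  v^+=-1.2155  a^+=-0.1031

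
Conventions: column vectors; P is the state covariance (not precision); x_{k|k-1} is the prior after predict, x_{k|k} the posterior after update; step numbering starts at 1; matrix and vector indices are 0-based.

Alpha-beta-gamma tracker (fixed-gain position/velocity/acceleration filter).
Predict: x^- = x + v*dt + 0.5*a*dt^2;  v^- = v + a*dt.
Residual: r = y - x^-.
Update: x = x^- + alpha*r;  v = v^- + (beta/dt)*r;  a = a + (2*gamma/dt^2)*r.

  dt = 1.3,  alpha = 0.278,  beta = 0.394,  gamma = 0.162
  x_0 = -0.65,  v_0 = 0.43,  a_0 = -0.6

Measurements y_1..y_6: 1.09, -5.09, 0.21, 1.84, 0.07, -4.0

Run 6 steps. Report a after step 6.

step 1: x_pred=-0.5980  r=1.6880  x^+=-0.1287  v^+=0.1616  a^+=-0.2764
step 2: x_pred=-0.1522  r=-4.9378  x^+=-1.5249  v^+=-1.6942  a^+=-1.2230
step 3: x_pred=-4.7609  r=4.9709  x^+=-3.3790  v^+=-1.7776  a^+=-0.2700
step 4: x_pred=-5.9181  r=7.7581  x^+=-3.7613  v^+=0.2226  a^+=1.2173
step 5: x_pred=-2.4433  r=2.5133  x^+=-1.7446  v^+=2.5668  a^+=1.6991
step 6: x_pred=3.0281  r=-7.0281  x^+=1.0743  v^+=2.6457  a^+=0.3518

a_post = 0.3518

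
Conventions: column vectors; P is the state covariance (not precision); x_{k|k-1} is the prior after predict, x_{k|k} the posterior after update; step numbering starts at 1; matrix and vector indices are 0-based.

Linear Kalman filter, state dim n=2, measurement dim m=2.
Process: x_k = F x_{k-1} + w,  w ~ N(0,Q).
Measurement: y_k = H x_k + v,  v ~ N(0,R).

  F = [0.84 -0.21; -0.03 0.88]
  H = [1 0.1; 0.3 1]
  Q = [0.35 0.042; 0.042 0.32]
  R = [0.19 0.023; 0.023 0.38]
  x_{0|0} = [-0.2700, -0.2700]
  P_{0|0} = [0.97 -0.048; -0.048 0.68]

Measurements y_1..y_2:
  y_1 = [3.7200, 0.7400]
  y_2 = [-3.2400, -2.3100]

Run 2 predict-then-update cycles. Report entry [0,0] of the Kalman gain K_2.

K[0,0] = 0.7294

step 1: x^-=[-0.1701, -0.2295]  P^-=[1.0814 -0.1439; -0.1439 0.8500]  S=[1.2511 0.2842; 0.2842 1.2410]  K=[0.8648 -0.0526; -0.2055 0.6972]  nu=[3.9131, 1.0205]  x^+=[3.1602, -0.3219]  P^+=[0.1682 -0.0505; -0.0505 0.2754]
step 2: x^-=[2.7222, -0.3781]  P^-=[0.4986 -0.0508; -0.0508 0.5361]  S=[0.6838 0.1739; 0.1739 0.9305]  K=[0.7294 -0.0301; -0.1451 0.5869]  nu=[-5.9243, -2.7485]  x^+=[-1.5163, -1.1314]  P^+=[0.1416 -0.0372; -0.0372 0.2308]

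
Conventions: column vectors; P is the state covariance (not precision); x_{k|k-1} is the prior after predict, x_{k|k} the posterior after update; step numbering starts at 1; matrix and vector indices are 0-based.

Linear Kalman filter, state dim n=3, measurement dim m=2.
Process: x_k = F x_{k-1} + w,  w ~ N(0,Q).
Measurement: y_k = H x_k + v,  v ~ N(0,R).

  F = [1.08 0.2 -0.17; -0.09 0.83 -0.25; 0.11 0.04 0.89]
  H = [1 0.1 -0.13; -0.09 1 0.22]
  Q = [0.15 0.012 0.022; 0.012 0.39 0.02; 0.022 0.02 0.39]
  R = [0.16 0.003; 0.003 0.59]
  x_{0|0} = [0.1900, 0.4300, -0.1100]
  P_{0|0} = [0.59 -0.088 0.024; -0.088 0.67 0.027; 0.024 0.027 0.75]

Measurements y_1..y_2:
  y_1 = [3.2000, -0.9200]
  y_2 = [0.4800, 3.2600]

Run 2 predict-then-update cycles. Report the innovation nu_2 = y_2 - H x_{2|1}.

step 1: x^-=[0.3099, 0.3673, -0.0598]  P^-=[0.8380 0.0092 0.0055; 0.0092 0.9062 -0.1211; 0.0055 -0.1211 0.9981]  S=[1.0275 0.0131; 0.0131 1.4962]  K=[0.8164 -0.0506; 0.1050 0.5864; -0.1336 0.0667]  nu=[2.8456, -1.2463]  x^+=[2.6962, -0.0648, -0.5230]  P^+=[0.1504 -0.0407 0.1218; -0.0407 0.3788 -0.1642; 0.1218 -0.1642 0.9734]
step 2: x^-=[2.9878, -0.1657, -0.1715]  P^-=[0.3176 0.0663 -0.0204; 0.0663 0.7927 -0.3219; -0.0204 -0.3219 1.1752]  S=[0.5323 0.1158; 0.1158 1.2894]  K=[0.6206 -0.0300; 0.2359 0.5341; -0.3829 -0.0133]  nu=[-2.5136, 3.7323]  x^+=[1.3161, 1.2347, 0.7413]  P^+=[0.1157 -0.0286 0.1052; -0.0286 0.3662 -0.2406; 0.1052 -0.2406 1.0958]

innov = [-2.5136, 3.7323]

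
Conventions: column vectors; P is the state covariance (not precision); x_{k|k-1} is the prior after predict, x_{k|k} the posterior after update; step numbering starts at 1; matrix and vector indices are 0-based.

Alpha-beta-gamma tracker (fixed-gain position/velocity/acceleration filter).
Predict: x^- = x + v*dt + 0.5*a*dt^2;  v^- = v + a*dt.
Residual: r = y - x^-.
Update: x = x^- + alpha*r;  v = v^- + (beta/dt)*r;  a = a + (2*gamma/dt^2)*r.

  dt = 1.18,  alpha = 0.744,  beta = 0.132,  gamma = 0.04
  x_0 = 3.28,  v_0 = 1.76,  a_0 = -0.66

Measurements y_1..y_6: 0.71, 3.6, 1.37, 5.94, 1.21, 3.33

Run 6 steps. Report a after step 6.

a_post = -0.2256

step 1: x_pred=4.8973  r=-4.1873  x^+=1.7820  v^+=0.5128  a^+=-0.9006
step 2: x_pred=1.7601  r=1.8399  x^+=3.1290  v^+=-0.3441  a^+=-0.7949
step 3: x_pred=2.1696  r=-0.7996  x^+=1.5747  v^+=-1.3715  a^+=-0.8408
step 4: x_pred=-0.6290  r=6.5690  x^+=4.2583  v^+=-1.6288  a^+=-0.4634
step 5: x_pred=2.0138  r=-0.8038  x^+=1.4158  v^+=-2.2655  a^+=-0.5096
step 6: x_pred=-1.6123  r=4.9423  x^+=2.0648  v^+=-2.3139  a^+=-0.2256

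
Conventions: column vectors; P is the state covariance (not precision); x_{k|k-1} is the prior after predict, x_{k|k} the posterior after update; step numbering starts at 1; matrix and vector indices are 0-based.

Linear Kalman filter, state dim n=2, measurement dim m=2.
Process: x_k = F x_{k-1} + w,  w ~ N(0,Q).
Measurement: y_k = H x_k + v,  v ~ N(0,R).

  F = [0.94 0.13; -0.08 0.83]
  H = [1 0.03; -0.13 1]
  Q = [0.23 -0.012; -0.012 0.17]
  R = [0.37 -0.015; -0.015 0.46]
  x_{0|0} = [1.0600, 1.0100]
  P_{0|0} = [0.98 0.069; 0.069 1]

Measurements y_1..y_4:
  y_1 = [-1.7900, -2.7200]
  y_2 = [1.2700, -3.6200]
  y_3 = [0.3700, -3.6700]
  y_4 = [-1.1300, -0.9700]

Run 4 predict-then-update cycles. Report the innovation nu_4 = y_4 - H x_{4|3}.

innov = [-0.9756, 1.2014]

step 1: x^-=[1.1277, 0.7535]  P^-=[1.1297 0.0753; 0.0753 0.8560]  S=[1.5050 -0.0612; -0.0612 1.3155]  K=[0.7513 -0.0195; 0.0934 0.6476]  nu=[-2.9403, -3.3269]  x^+=[-1.0168, -1.6757]  P^+=[0.2778 0.0159; 0.0159 0.2986]
step 2: x^-=[-1.1736, -1.3095]  P^-=[0.4844 0.0116; 0.0116 0.3753]  S=[0.8554 -0.0552; -0.0552 0.8405]  K=[0.5651 -0.0241; 0.0556 0.4484]  nu=[2.4829, -2.4631]  x^+=[0.2888, -2.2759]  P^+=[0.2092 0.0077; 0.0077 0.2064]
step 3: x^-=[-0.0244, -1.9121]  P^-=[0.4202 0.0004; 0.0004 0.3125]  S=[0.7905 -0.0598; -0.0598 0.7795]  K=[0.5294 -0.0289; 0.0430 0.4042]  nu=[0.4518, -1.7611]  x^+=[0.2656, -2.6044]  P^+=[0.1962 0.0043; 0.0043 0.1858]
step 4: x^-=[-0.0889, -2.1829]  P^-=[0.4075 -0.0034; -0.0034 0.2987]  S=[0.7776 -0.0624; -0.0624 0.7665]  K=[0.5215 -0.0311; 0.0387 0.3934]  nu=[-0.9756, 1.2014]  x^+=[-0.6350, -1.7480]  P^+=[0.1933 0.0030; 0.0030 0.1808]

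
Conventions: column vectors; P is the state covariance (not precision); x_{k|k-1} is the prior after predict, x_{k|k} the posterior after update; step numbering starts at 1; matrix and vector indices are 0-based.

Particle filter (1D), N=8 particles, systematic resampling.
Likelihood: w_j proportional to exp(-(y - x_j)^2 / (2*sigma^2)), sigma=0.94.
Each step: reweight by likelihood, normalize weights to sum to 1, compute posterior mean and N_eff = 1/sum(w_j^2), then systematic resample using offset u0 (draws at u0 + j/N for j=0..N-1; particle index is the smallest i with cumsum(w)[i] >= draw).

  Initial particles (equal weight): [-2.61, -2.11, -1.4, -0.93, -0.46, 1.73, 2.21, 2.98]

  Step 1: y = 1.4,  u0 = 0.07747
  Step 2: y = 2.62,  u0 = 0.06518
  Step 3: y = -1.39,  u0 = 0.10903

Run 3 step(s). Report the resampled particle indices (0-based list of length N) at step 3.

resampled_idx = [0, 0, 1, 1, 2, 2, 3, 6]

step 1: w=[0.0001, 0.0005, 0.0057, 0.0223, 0.0681, 0.4533, 0.3326, 0.1174]  mean=1.8081  Neff=2.9841  idx=[4, 5, 5, 5, 6, 6, 6, 7]
step 2: w=[0.0008, 0.1145, 0.1145, 0.1145, 0.1630, 0.1630, 0.1630, 0.1666]  mean=2.1711  Neff=6.8115  idx=[1, 2, 3, 4, 5, 6, 6, 7]
step 3: w=[0.2740, 0.2740, 0.2740, 0.0442, 0.0442, 0.0442, 0.0442, 0.0014]  mean=1.8165  Neff=4.2914  idx=[0, 0, 1, 1, 2, 2, 3, 6]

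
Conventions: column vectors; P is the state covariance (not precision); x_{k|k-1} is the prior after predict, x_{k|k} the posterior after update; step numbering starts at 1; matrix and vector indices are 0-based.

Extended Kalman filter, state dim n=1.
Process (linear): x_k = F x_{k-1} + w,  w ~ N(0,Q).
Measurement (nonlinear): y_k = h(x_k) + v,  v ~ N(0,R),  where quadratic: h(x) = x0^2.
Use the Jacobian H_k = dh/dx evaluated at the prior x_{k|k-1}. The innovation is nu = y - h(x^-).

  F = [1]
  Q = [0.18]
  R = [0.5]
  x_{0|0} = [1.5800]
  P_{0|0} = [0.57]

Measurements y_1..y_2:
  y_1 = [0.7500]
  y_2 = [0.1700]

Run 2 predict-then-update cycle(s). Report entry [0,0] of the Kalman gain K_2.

K[0,0] = 0.3163

step 1: x^-=[1.5800]  P^-=[0.7500]  H_jac=[3.1600]  S=[7.9892]  K=[0.2967]  nu=[-1.7464]  x^+=[1.0619]  P^+=[0.0469]
step 2: x^-=[1.0619]  P^-=[0.2269]  H_jac=[2.1239]  S=[1.5237]  K=[0.3163]  nu=[-0.9577]  x^+=[0.7590]  P^+=[0.0745]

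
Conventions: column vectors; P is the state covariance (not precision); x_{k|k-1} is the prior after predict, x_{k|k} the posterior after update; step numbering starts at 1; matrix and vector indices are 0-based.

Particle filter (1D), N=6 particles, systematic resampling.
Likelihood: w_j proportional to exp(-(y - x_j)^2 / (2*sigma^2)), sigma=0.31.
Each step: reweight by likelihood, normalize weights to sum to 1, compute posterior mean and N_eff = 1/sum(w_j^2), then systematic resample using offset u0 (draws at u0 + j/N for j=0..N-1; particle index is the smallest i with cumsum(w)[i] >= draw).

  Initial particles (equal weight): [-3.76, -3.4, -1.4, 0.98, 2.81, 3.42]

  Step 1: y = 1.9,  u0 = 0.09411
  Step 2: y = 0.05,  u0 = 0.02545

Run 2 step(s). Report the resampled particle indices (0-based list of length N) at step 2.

step 1: w=[0.0000, 0.0000, 0.0000, 0.4761, 0.5237, 0.0002]  mean=1.9389  Neff=1.9964  idx=[3, 3, 3, 4, 4, 4]
step 2: w=[0.3333, 0.3333, 0.3333, 0.0000, 0.0000, 0.0000]  mean=0.9800  Neff=3.0000  idx=[0, 0, 1, 1, 2, 2]

resampled_idx = [0, 0, 1, 1, 2, 2]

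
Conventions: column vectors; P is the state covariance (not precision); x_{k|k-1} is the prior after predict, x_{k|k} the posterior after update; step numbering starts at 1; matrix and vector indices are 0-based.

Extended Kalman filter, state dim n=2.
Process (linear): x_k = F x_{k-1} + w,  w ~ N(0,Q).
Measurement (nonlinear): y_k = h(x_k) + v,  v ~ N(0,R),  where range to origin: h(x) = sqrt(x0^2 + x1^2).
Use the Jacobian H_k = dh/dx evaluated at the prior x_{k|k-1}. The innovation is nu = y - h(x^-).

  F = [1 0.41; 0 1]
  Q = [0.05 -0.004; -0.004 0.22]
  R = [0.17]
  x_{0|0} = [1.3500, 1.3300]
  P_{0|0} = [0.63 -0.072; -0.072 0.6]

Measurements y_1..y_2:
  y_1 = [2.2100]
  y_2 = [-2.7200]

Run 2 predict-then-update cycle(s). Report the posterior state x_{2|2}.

x_post = [0.1933, -2.1321]

step 1: x^-=[1.8953, 1.3300]  P^-=[0.7218 0.1700; 0.1700 0.8200]  H_jac=[0.8186 0.5744]  S=[1.0841]  K=[0.6351; 0.5629]  nu=[-0.1054]  x^+=[1.8284, 1.2707]  P^+=[0.2845 -0.2175; -0.2175 0.4766]
step 2: x^-=[2.3493, 1.2707]  P^-=[0.2363 -0.0261; -0.0261 0.6966]  H_jac=[0.8796 0.4757]  S=[0.4886]  K=[0.3999; 0.6312]  nu=[-5.3910]  x^+=[0.1933, -2.1321]  P^+=[0.1581 -0.1495; -0.1495 0.5019]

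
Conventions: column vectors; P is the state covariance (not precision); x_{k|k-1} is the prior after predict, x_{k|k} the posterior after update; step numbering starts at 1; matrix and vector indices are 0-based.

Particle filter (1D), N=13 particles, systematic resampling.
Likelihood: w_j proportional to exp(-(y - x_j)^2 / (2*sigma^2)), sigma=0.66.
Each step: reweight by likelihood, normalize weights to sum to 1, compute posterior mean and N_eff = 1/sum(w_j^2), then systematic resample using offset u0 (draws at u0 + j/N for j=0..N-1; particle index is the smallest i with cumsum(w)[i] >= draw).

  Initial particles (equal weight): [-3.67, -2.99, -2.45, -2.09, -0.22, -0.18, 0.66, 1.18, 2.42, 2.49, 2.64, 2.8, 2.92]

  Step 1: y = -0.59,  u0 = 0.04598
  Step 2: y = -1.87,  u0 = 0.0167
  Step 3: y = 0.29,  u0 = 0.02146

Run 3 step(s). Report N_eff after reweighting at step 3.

N_eff = 4.0336

step 1: w=[0.0000, 0.0007, 0.0096, 0.0384, 0.4341, 0.4188, 0.0845, 0.0139, 0.0000, 0.0000, 0.0000, 0.0000, 0.0000]  mean=-0.2044  Neff=2.6830  idx=[3, 4, 4, 4, 4, 4, 5, 5, 5, 5, 5, 5, 6]
step 2: w=[0.6794, 0.0316, 0.0316, 0.0316, 0.0316, 0.0316, 0.0271, 0.0271, 0.0271, 0.0271, 0.0271, 0.0271, 0.0005]  mean=-1.4835  Neff=2.1236  idx=[0, 0, 0, 0, 0, 0, 0, 0, 0, 1, 4, 6, 9]
step 3: w=[0.0005, 0.0005, 0.0005, 0.0005, 0.0005, 0.0005, 0.0005, 0.0005, 0.0005, 0.2433, 0.2433, 0.2545, 0.2545]  mean=-0.2079  Neff=4.0336  idx=[9, 9, 9, 10, 10, 10, 10, 11, 11, 11, 12, 12, 12]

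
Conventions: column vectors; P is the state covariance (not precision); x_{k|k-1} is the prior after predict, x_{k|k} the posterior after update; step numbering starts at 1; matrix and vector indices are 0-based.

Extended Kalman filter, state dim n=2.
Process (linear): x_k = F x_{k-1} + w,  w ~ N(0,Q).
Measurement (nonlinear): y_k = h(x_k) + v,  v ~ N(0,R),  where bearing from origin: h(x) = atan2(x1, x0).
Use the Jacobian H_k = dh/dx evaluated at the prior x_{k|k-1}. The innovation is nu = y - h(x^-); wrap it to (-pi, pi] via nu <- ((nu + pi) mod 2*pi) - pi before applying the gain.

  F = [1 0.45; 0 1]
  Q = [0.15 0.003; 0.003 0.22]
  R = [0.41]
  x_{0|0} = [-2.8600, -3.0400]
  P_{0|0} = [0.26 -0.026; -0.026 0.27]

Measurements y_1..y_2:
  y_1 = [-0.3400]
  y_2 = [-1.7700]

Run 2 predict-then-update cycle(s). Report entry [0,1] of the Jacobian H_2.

H_jac[0,1] = -0.1313

step 1: x^-=[-4.2280, -3.0400]  P^-=[0.4413 0.0985; 0.0985 0.4900]  H_jac=[0.1121 -0.1559]  S=[0.4240]  K=[0.0804; -0.1541]  nu=[2.1782]  x^+=[-4.0528, -3.3757]  P^+=[0.4385 0.1038; 0.1038 0.4799]
step 2: x^-=[-5.5718, -3.3757]  P^-=[0.7791 0.3227; 0.3227 0.6999]  H_jac=[0.0795 -0.1313]  S=[0.4203]  K=[0.0466; -0.1576]  nu=[0.8269]  x^+=[-5.5333, -3.5060]  P^+=[0.7782 0.3258; 0.3258 0.6895]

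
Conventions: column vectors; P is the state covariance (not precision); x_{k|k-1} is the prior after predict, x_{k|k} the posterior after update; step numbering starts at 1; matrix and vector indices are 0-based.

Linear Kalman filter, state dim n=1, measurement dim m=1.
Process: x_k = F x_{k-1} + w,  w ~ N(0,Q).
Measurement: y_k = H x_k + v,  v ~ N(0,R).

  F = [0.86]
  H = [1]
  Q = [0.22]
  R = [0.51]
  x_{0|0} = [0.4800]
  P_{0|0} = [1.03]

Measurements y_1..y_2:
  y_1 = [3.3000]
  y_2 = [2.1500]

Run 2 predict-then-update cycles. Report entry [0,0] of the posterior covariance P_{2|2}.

step 1: x^-=[0.4128]  P^-=[0.9818]  S=[1.4918]  K=[0.6581]  nu=[2.8872]  x^+=[2.3129]  P^+=[0.3356]
step 2: x^-=[1.9891]  P^-=[0.4682]  S=[0.9782]  K=[0.4787]  nu=[0.1609]  x^+=[2.0661]  P^+=[0.2441]

P_post[0,0] = 0.2441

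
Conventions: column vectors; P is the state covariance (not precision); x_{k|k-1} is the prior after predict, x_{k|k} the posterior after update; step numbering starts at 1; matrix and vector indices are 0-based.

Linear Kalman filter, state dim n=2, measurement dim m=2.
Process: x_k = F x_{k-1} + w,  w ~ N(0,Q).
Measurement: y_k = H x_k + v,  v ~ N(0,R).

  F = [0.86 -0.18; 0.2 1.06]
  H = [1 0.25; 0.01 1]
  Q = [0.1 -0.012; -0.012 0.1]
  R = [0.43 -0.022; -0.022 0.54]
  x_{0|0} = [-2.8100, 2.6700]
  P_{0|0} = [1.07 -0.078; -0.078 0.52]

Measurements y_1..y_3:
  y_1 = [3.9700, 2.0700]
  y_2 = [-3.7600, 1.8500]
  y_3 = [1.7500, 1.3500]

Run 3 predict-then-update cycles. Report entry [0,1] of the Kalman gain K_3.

K[0,1] = -0.0739

step 1: x^-=[-2.8972, 2.2682]  P^-=[0.9324 0.0045; 0.0045 0.6940]  S=[1.4080 0.1654; 0.1654 1.2342]  K=[0.6723 -0.0788; 0.0614 0.5541]  nu=[6.3002, -0.1692]  x^+=[1.3514, 2.5610]  P^+=[0.3059 -0.0604; -0.0604 0.2985]
step 2: x^-=[0.7013, 2.9850]  P^-=[0.3546 -0.0692; -0.0692 0.4220]  S=[0.7764 0.0176; 0.0176 0.9606]  K=[0.4362 -0.0764; 0.0368 0.4379]  nu=[-5.2075, -1.1420]  x^+=[-1.4831, 2.2935]  P^+=[0.2025 -0.0529; -0.0529 0.2362]
step 3: x^-=[-1.6883, 2.1345]  P^-=[0.2738 -0.0685; -0.0685 0.3511]  S=[0.6914 -0.0002; -0.0002 0.8897]  K=[0.3711 -0.0739; 0.0279 0.3938]  nu=[2.9046, -0.7676]  x^+=[-0.5535, 1.9133]  P^+=[0.1737 -0.0498; -0.0498 0.2125]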